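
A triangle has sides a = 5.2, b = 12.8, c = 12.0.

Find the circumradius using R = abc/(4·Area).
s = (a+b+c)/2 = 15
Area = √(s(s-a)(s-b)(s-c)) = √(15·9.8·2.2·3) = 31.148
R = abc/(4·Area) = (5.2·12.8·12.0)/(4·31.148) = 798.72/124.592 = 6.411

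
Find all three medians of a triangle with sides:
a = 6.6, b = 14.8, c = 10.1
Using m_x = ½√(2y² + 2z² - x²):
m_a = ½√(2·14.8² + 2·10.1² - 6.6²) = ½√598.54 = 12.23
m_b = ½√(2·6.6² + 2·10.1² - 14.8²) = ½√72.1 = 4.246
m_c = ½√(2·6.6² + 2·14.8² - 10.1²) = ½√423.19 = 10.29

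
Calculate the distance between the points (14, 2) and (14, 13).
Using the distance formula: d = sqrt((x₂-x₁)² + (y₂-y₁)²)
dx = 14 - 14 = 0
dy = 13 - 2 = 11
d = sqrt(0² + 11²) = sqrt(0 + 121) = sqrt(121) = 11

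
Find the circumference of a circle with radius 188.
Circumference = 2 * pi * r
Circumference = 2 * pi * 188
Circumference = 1181.24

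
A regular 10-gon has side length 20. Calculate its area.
For a regular 10-gon with side length s = 20:
Apothem a = s / (2*tan(pi/10)) = 20 / (2*tan(pi/10)) ≈ 30.7768
Perimeter P = 10 * 20 = 200
Area = (1/2) * P * a = (1/2) * 200 * 30.7768 = 3077.68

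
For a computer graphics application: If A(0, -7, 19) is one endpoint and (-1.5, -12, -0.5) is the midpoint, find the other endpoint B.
B = (2×(-1.5) - 0, 2×(-12) - (-7), 2×(-0.5) - 19) = (-3, -17, -20)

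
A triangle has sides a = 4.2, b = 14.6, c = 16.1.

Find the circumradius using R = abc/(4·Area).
s = (a+b+c)/2 = 17.45
Area = √(s(s-a)(s-b)(s-c)) = √(17.45·13.25·2.85·1.35) = 29.826
R = abc/(4·Area) = (4.2·14.6·16.1)/(4·29.826) = 987.252/119.304 = 8.275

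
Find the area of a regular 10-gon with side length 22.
For a regular 10-gon with side length s = 22:
Apothem a = s / (2*tan(pi/10)) = 22 / (2*tan(pi/10)) ≈ 33.8545
Perimeter P = 10 * 22 = 220
Area = (1/2) * P * a = (1/2) * 220 * 33.8545 = 3724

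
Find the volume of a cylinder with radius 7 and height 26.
Volume = pi * r² * h
Volume = pi * 7² * 26
Volume = pi * 49 * 26
Volume = pi * 1274
Volume = 4002.39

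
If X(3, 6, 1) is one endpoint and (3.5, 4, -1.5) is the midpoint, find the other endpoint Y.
Y = (2×3.5 - 3, 2×4 - 6, 2×(-1.5) - 1) = (4, 2, -4)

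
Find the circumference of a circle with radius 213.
Circumference = 2 * pi * r
Circumference = 2 * pi * 213
Circumference = 1338.32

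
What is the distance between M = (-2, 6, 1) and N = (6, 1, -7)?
d = √[(8)² + (-5)² + (-8)²] = √153 = 12.37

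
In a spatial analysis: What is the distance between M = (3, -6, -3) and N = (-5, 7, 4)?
d = √[(-8)² + (13)² + (7)²] = √282 = 16.79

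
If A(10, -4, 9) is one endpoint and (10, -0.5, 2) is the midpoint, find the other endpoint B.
B = (2×10 - 10, 2×(-0.5) - (-4), 2×2 - 9) = (10, 3, -5)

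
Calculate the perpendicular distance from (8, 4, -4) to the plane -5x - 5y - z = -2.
d = |(-5)(8) + (-5)(4) + (-1)(-4) - (-2)| / √((-5)² + (-5)² + (-1)²) = 54/√51 = 7.562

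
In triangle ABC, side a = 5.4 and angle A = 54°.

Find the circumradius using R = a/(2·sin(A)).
R = a/(2·sin(A)) = 5.4/(2·sin(54°))
R = 5.4/(2·0.809017) = 5.4/1.618034 = 3.337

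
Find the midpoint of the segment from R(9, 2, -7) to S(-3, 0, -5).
Midpoint = ((9-3)/2, (2+0)/2, (-7-5)/2) = (3, 1, -6)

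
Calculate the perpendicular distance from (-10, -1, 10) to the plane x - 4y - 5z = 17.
d = |1(-10) + (-4)(-1) + (-5)(10) - (17)| / √(1² + (-4)² + (-5)²) = 73/√42 = 11.26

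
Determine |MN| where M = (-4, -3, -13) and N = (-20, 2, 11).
d = √[(-16)² + (5)² + (24)²] = √857 = 29.27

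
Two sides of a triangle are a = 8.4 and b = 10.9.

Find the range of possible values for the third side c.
By the triangle inequality: |a - b| < c < a + b
|8.4 - 10.9| < c < 8.4 + 10.9
2.5 < c < 19.3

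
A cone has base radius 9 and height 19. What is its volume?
Volume = (1/3) * pi * r² * h
Volume = (1/3) * pi * 9² * 19
Volume = (1/3) * pi * 81 * 19
Volume = (1/3) * pi * 1539
Volume = 1611.64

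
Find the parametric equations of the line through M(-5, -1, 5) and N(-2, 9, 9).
Direction vector d = N - M = (3, 10, 4)
x = -5 + 3t, y = -1 + 10t, z = 5 + 4t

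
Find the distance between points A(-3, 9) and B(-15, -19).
Using the distance formula: d = sqrt((x₂-x₁)² + (y₂-y₁)²)
dx = (-15) - (-3) = -12
dy = (-19) - 9 = -28
d = sqrt((-12)² + (-28)²) = sqrt(144 + 784) = sqrt(928) = 30.46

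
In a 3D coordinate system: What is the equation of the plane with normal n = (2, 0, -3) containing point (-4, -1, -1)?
d = n·P = (2)(-4) + (0)(-1) + (-3)(-1) = -5
Plane: 2x - 3z = -5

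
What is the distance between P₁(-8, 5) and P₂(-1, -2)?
Using the distance formula: d = sqrt((x₂-x₁)² + (y₂-y₁)²)
dx = (-1) - (-8) = 7
dy = (-2) - 5 = -7
d = sqrt(7² + (-7)²) = sqrt(49 + 49) = sqrt(98) = 9.90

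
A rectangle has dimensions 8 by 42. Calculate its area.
Area = length * width
Area = 8 * 42
Area = 336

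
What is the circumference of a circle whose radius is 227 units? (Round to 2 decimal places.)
Circumference = 2 * pi * r
Circumference = 2 * pi * 227
Circumference = 1426.28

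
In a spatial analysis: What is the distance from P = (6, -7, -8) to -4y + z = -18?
d = |0(6) + (-4)(-7) + 1(-8) - (-18)| / √(0² + (-4)² + 1²) = 38/√17 = 9.216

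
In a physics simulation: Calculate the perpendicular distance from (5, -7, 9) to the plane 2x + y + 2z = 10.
d = |2(5) + 1(-7) + 2(9) - (10)| / √(2² + 1² + 2²) = 11/√9 = 3.667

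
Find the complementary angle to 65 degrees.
Complementary angles sum to 90 degrees.
Other angle = 90 - 65
Other angle = 25 degrees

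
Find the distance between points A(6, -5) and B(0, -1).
Using the distance formula: d = sqrt((x₂-x₁)² + (y₂-y₁)²)
dx = 0 - 6 = -6
dy = (-1) - (-5) = 4
d = sqrt((-6)² + 4²) = sqrt(36 + 16) = sqrt(52) = 7.21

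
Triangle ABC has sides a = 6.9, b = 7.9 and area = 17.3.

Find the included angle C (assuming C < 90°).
Area = ½ab·sin(C)  →  sin(C) = 2·Area/(ab)
sin(C) = 2·17.3/(6.9·7.9) = 0.634746
C = arcsin(0.634746) = 39.4°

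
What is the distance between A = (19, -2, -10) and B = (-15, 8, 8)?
d = √[(-34)² + (10)² + (18)²] = √1580 = 39.75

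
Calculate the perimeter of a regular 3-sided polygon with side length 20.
Perimeter = number of sides * side length
Perimeter = 3 * 20
Perimeter = 60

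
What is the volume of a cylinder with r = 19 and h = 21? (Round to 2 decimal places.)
Volume = pi * r² * h
Volume = pi * 19² * 21
Volume = pi * 361 * 21
Volume = pi * 7581
Volume = 23816.41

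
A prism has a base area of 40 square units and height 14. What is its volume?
Volume = base area * height
Volume = 40 * 14
Volume = 560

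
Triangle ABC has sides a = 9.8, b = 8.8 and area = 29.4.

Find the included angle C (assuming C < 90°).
Area = ½ab·sin(C)  →  sin(C) = 2·Area/(ab)
sin(C) = 2·29.4/(9.8·8.8) = 0.681818
C = arcsin(0.681818) = 42.99°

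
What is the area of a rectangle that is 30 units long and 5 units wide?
Area = length * width
Area = 30 * 5
Area = 150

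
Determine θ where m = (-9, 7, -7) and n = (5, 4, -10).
m·n = 53, |m|² = 179, |n|² = 141
cos θ = 53/√25239 ≈ 0.3336
θ ≈ 70.51°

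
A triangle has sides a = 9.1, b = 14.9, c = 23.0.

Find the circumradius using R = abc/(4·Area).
s = (a+b+c)/2 = 23.5
Area = √(s(s-a)(s-b)(s-c)) = √(23.5·14.4·8.6·0.5) = 38.146
R = abc/(4·Area) = (9.1·14.9·23.0)/(4·38.146) = 3118.57/152.584 = 20.44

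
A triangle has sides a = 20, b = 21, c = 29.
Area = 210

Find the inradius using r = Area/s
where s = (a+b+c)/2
s = (20+21+29)/2 = 35
r = Area/s = 210/35 = 6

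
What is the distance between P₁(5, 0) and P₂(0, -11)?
Using the distance formula: d = sqrt((x₂-x₁)² + (y₂-y₁)²)
dx = 0 - 5 = -5
dy = (-11) - 0 = -11
d = sqrt((-5)² + (-11)²) = sqrt(25 + 121) = sqrt(146) = 12.08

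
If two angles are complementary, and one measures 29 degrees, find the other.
Complementary angles sum to 90 degrees.
Other angle = 90 - 29
Other angle = 61 degrees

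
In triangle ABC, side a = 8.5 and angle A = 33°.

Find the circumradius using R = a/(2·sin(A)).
R = a/(2·sin(A)) = 8.5/(2·sin(33°))
R = 8.5/(2·0.544639) = 8.5/1.089278 = 7.803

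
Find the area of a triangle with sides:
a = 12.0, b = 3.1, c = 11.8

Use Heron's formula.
s = (a+b+c)/2 = (12.0+3.1+11.8)/2 = 13.45
A = √(s(s-a)(s-b)(s-c)) = √(13.45·1.45·10.35·1.65)
A = √333.054 = 18.25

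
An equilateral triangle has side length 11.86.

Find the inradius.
For an equilateral triangle, r = s/(2√3) where s is the side.
r = 11.86/(2√3) = 11.86/3.464102 = 3.424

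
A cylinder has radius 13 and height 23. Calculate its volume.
Volume = pi * r² * h
Volume = pi * 13² * 23
Volume = pi * 169 * 23
Volume = pi * 3887
Volume = 12211.37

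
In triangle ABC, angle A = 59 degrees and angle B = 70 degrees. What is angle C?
Sum of angles in a triangle = 180 degrees
Third angle = 180 - 59 - 70
Third angle = 51 degrees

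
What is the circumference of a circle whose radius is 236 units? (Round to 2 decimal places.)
Circumference = 2 * pi * r
Circumference = 2 * pi * 236
Circumference = 1482.83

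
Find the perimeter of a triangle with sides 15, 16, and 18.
Perimeter = sum of all sides
Perimeter = 15 + 16 + 18
Perimeter = 49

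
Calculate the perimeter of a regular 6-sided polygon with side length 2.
Perimeter = number of sides * side length
Perimeter = 6 * 2
Perimeter = 12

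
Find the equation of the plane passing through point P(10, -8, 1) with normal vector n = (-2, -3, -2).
d = n·P = (-2)(10) + (-3)(-8) + (-2)(1) = 2
Plane: -2x - 3y - 2z = 2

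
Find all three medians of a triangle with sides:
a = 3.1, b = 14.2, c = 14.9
Using m_x = ½√(2y² + 2z² - x²):
m_a = ½√(2·14.2² + 2·14.9² - 3.1²) = ½√837.69 = 14.47
m_b = ½√(2·3.1² + 2·14.9² - 14.2²) = ½√261.6 = 8.087
m_c = ½√(2·3.1² + 2·14.2² - 14.9²) = ½√200.49 = 7.08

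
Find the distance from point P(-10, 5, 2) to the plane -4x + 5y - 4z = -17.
d = |(-4)(-10) + 5(5) + (-4)(2) - (-17)| / √((-4)² + 5² + (-4)²) = 74/√57 = 9.802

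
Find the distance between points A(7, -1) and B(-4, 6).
Using the distance formula: d = sqrt((x₂-x₁)² + (y₂-y₁)²)
dx = (-4) - 7 = -11
dy = 6 - (-1) = 7
d = sqrt((-11)² + 7²) = sqrt(121 + 49) = sqrt(170) = 13.04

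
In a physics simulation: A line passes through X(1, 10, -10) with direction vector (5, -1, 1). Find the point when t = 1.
P(1) = (1 + 5(1), 10 + (-1)(1), -10 + 1(1)) = (6, 9, -9)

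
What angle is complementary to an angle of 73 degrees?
Complementary angles sum to 90 degrees.
Other angle = 90 - 73
Other angle = 17 degrees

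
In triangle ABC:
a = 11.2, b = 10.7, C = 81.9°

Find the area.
Using A = ½ab·sin(C):
A = ½·11.2·10.7·sin(81.9°) = ½·119.84·0.990024 = 59.32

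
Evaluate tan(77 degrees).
tan(77 degrees) = 4.3315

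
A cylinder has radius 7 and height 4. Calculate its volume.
Volume = pi * r² * h
Volume = pi * 7² * 4
Volume = pi * 49 * 4
Volume = pi * 196
Volume = 615.75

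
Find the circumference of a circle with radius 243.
Circumference = 2 * pi * r
Circumference = 2 * pi * 243
Circumference = 1526.81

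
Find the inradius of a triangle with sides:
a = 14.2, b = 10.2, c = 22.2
s = (a+b+c)/2 = (14.2+10.2+22.2)/2 = 23.3
Area = √(s(s-a)(s-b)(s-c)) = √(23.3·9.1·13.1·1.1) = 55.2752
r = Area/s = 55.2752/23.3 = 2.372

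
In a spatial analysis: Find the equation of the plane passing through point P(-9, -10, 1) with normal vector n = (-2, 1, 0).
d = n·P = (-2)(-9) + (1)(-10) + (0)(1) = 8
Plane: -2x + y = 8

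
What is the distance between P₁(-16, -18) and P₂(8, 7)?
Using the distance formula: d = sqrt((x₂-x₁)² + (y₂-y₁)²)
dx = 8 - (-16) = 24
dy = 7 - (-18) = 25
d = sqrt(24² + 25²) = sqrt(576 + 625) = sqrt(1201) = 34.66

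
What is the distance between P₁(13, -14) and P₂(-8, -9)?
Using the distance formula: d = sqrt((x₂-x₁)² + (y₂-y₁)²)
dx = (-8) - 13 = -21
dy = (-9) - (-14) = 5
d = sqrt((-21)² + 5²) = sqrt(441 + 25) = sqrt(466) = 21.59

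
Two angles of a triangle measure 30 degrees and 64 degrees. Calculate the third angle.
Sum of angles in a triangle = 180 degrees
Third angle = 180 - 30 - 64
Third angle = 86 degrees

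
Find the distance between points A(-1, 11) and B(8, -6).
Using the distance formula: d = sqrt((x₂-x₁)² + (y₂-y₁)²)
dx = 8 - (-1) = 9
dy = (-6) - 11 = -17
d = sqrt(9² + (-17)²) = sqrt(81 + 289) = sqrt(370) = 19.24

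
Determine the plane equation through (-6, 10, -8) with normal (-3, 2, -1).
d = n·P = (-3)(-6) + (2)(10) + (-1)(-8) = 46
Plane: -3x + 2y - z = 46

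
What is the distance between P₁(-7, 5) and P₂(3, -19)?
Using the distance formula: d = sqrt((x₂-x₁)² + (y₂-y₁)²)
dx = 3 - (-7) = 10
dy = (-19) - 5 = -24
d = sqrt(10² + (-24)²) = sqrt(100 + 576) = sqrt(676) = 26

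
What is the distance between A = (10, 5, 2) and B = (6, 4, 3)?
d = √[(-4)² + (-1)² + (1)²] = √18 = 4.243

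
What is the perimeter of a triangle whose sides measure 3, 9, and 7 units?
Perimeter = sum of all sides
Perimeter = 3 + 9 + 7
Perimeter = 19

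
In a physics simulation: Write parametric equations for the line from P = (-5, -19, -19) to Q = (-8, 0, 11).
Direction vector d = Q - P = (-3, 19, 30)
x = -5 - 3t, y = -19 + 19t, z = -19 + 30t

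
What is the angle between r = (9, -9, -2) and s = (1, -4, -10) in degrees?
r·s = 65, |r|² = 166, |s|² = 117
cos θ = 65/√19422 ≈ 0.4664
θ ≈ 62.2°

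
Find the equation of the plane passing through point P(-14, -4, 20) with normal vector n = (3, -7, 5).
d = n·P = (3)(-14) + (-7)(-4) + (5)(20) = 86
Plane: 3x - 7y + 5z = 86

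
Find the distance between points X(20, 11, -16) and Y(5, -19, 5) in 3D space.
d = √[(-15)² + (-30)² + (21)²] = √1566 = 39.57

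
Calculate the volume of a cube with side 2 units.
Volume = s³
Volume = 2³
Volume = 8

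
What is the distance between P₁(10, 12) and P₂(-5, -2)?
Using the distance formula: d = sqrt((x₂-x₁)² + (y₂-y₁)²)
dx = (-5) - 10 = -15
dy = (-2) - 12 = -14
d = sqrt((-15)² + (-14)²) = sqrt(225 + 196) = sqrt(421) = 20.52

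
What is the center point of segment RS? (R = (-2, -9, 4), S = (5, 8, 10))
Midpoint = ((-2+5)/2, (-9+8)/2, (4+10)/2) = (1.5, -0.5, 7)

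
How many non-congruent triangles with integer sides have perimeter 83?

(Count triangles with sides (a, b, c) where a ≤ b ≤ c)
With a ≤ b ≤ c and a + b + c = 83, the triangle inequality a + b > c gives c < 83/2, so c ≤ 41.
Iterate a from 1 to ⌊p/3⌋ = 27; for each a, b ranges from a to ⌊(p−a)/2⌋ with c = p − a − b, keeping only c ≥ b.
Triples: (1, 41, 41), (2, 40, 41), (3, 39, 41), …
Count = 154 triangles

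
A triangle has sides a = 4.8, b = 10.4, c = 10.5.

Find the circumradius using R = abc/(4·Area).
s = (a+b+c)/2 = 12.85
Area = √(s(s-a)(s-b)(s-c)) = √(12.85·8.05·2.45·2.35) = 24.4043
R = abc/(4·Area) = (4.8·10.4·10.5)/(4·24.4043) = 524.16/97.6172 = 5.37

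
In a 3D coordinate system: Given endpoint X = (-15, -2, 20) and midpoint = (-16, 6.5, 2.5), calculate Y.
Y = (2×(-16) - (-15), 2×6.5 - (-2), 2×2.5 - 20) = (-17, 15, -15)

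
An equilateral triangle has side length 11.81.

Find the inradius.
For an equilateral triangle, r = s/(2√3) where s is the side.
r = 11.81/(2√3) = 11.81/3.464102 = 3.409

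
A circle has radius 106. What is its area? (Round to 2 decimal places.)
Area = pi * r²
Area = pi * 106²
Area = pi * 11236
Area = 35298.94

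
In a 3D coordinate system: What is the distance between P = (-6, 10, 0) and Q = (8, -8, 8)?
d = √[(14)² + (-18)² + (8)²] = √584 = 24.17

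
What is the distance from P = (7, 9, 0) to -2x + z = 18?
d = |(-2)(7) + 0(9) + 1(0) - (18)| / √((-2)² + 0² + 1²) = 32/√5 = 14.31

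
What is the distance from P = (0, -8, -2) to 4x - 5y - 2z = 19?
d = |4(0) + (-5)(-8) + (-2)(-2) - (19)| / √(4² + (-5)² + (-2)²) = 25/√45 = 3.727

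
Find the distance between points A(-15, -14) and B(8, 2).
Using the distance formula: d = sqrt((x₂-x₁)² + (y₂-y₁)²)
dx = 8 - (-15) = 23
dy = 2 - (-14) = 16
d = sqrt(23² + 16²) = sqrt(529 + 256) = sqrt(785) = 28.02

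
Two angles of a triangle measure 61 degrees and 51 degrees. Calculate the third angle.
Sum of angles in a triangle = 180 degrees
Third angle = 180 - 61 - 51
Third angle = 68 degrees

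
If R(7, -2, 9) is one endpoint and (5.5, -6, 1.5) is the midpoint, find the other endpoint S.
S = (2×5.5 - 7, 2×(-6) - (-2), 2×1.5 - 9) = (4, -10, -6)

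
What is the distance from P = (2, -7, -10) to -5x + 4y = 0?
d = |(-5)(2) + 4(-7) + 0(-10) - (0)| / √((-5)² + 4² + 0²) = 38/√41 = 5.935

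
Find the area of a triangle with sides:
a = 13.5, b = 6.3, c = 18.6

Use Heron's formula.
s = (a+b+c)/2 = (13.5+6.3+18.6)/2 = 19.2
A = √(s(s-a)(s-b)(s-c)) = √(19.2·5.7·12.9·0.6)
A = √847.066 = 29.1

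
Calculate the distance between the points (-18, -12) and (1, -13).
Using the distance formula: d = sqrt((x₂-x₁)² + (y₂-y₁)²)
dx = 1 - (-18) = 19
dy = (-13) - (-12) = -1
d = sqrt(19² + (-1)²) = sqrt(361 + 1) = sqrt(362) = 19.03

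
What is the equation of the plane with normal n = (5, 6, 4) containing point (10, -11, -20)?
d = n·P = (5)(10) + (6)(-11) + (4)(-20) = -96
Plane: 5x + 6y + 4z = -96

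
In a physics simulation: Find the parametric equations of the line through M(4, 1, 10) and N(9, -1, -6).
Direction vector d = N - M = (5, -2, -16)
x = 4 + 5t, y = 1 - 2t, z = 10 - 16t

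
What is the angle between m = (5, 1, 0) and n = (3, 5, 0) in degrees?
m·n = 20, |m|² = 26, |n|² = 34
cos θ = 20/√884 ≈ 0.6727
θ ≈ 47.73°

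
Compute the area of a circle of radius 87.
Area = pi * r²
Area = pi * 87²
Area = pi * 7569
Area = 23778.71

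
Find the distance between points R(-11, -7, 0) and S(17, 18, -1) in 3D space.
d = √[(28)² + (25)² + (-1)²] = √1410 = 37.55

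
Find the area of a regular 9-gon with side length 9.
For a regular 9-gon with side length s = 9:
Apothem a = s / (2*tan(pi/9)) = 9 / (2*tan(pi/9)) ≈ 12.3636
Perimeter P = 9 * 9 = 81
Area = (1/2) * P * a = (1/2) * 81 * 12.3636 = 500.73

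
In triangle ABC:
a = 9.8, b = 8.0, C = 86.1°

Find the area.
Using A = ½ab·sin(C):
A = ½·9.8·8.0·sin(86.1°) = ½·78.4·0.997684 = 39.11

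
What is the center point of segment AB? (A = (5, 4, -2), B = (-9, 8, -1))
Midpoint = ((5-9)/2, (4+8)/2, (-2-1)/2) = (-2, 6, -1.5)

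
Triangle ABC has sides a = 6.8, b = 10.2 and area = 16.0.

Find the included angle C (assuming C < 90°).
Area = ½ab·sin(C)  →  sin(C) = 2·Area/(ab)
sin(C) = 2·16.0/(6.8·10.2) = 0.461361
C = arcsin(0.461361) = 27.47°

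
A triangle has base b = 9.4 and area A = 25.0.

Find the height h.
A = ½bh  →  h = 2A/b
h = 2·25.0/9.4 = 5.319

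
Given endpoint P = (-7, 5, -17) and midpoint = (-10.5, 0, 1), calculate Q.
Q = (2×(-10.5) - (-7), 2×0 - 5, 2×1 - (-17)) = (-14, -5, 19)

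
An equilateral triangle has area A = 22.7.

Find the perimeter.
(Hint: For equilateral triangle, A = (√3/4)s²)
A = (√3/4)s²  →  s² = 4A/√3 = 4·22.7/√3 = 52.4234
s = 7.2404
Perimeter = 3s = 21.72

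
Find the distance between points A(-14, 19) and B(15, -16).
Using the distance formula: d = sqrt((x₂-x₁)² + (y₂-y₁)²)
dx = 15 - (-14) = 29
dy = (-16) - 19 = -35
d = sqrt(29² + (-35)²) = sqrt(841 + 1225) = sqrt(2066) = 45.45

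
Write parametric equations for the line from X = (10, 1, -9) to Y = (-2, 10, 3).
Direction vector d = Y - X = (-12, 9, 12)
x = 10 - 12t, y = 1 + 9t, z = -9 + 12t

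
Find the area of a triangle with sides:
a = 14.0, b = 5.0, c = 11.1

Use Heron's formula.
s = (a+b+c)/2 = (14.0+5.0+11.1)/2 = 15.05
A = √(s(s-a)(s-b)(s-c)) = √(15.05·1.05·10.05·3.95)
A = √627.32 = 25.05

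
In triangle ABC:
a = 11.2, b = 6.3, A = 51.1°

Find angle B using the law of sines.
sin(B)/b = sin(A)/a
sin(B) = b·sin(A)/a = 6.3·sin(51.1°)/11.2 = 0.437762
B = arcsin(0.437762) = 25.96°  (b ≤ a, so B ≤ A and the acute solution is unique)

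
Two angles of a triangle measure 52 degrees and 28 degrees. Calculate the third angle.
Sum of angles in a triangle = 180 degrees
Third angle = 180 - 52 - 28
Third angle = 100 degrees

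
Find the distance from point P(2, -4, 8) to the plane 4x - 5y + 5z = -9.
d = |4(2) + (-5)(-4) + 5(8) - (-9)| / √(4² + (-5)² + 5²) = 77/√66 = 9.478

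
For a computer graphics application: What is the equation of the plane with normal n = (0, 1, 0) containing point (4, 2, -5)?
d = n·P = (0)(4) + (1)(2) + (0)(-5) = 2
Plane: y = 2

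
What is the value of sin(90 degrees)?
sin(90 degrees) = 1
Decimal approximation: 1.0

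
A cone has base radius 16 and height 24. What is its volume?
Volume = (1/3) * pi * r² * h
Volume = (1/3) * pi * 16² * 24
Volume = (1/3) * pi * 256 * 24
Volume = (1/3) * pi * 6144
Volume = 6433.98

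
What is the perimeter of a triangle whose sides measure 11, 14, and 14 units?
Perimeter = sum of all sides
Perimeter = 11 + 14 + 14
Perimeter = 39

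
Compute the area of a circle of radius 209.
Area = pi * r²
Area = pi * 209²
Area = pi * 43681
Area = 137227.91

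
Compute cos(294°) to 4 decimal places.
cos(294 degrees) = 0.4067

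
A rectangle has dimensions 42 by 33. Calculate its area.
Area = length * width
Area = 42 * 33
Area = 1386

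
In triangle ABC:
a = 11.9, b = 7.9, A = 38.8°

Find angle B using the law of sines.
sin(B)/b = sin(A)/a
sin(B) = b·sin(A)/a = 7.9·sin(38.8°)/11.9 = 0.415981
B = arcsin(0.415981) = 24.58°  (b ≤ a, so B ≤ A and the acute solution is unique)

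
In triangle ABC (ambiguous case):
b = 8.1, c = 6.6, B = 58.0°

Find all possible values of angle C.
sin(C)/c = sin(B)/b  →  sin(C) = c·sin(B)/b = 6.6·sin(58.0°)/8.1 = 0.691002
C₁ = arcsin(0.691002) = 43.71°,  C₂ = 180° - C₁ = 136.29°
Check C₂: A = 180° - 58.0° - 136.29° = -14.29° ≤ 0, rejected
C = 43.71° (one solution)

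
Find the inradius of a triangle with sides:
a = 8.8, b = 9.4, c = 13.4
s = (a+b+c)/2 = (8.8+9.4+13.4)/2 = 15.8
Area = √(s(s-a)(s-b)(s-c)) = √(15.8·7·6.4·2.4) = 41.2167
r = Area/s = 41.2167/15.8 = 2.609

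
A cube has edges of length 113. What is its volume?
Volume = s³
Volume = 113³
Volume = 1442897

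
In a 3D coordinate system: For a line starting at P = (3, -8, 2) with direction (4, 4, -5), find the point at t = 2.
P(2) = (3 + 4(2), -8 + 4(2), 2 + (-5)(2)) = (11, 0, -8)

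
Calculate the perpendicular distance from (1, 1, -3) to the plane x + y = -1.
d = |1(1) + 1(1) + 0(-3) - (-1)| / √(1² + 1² + 0²) = 3/√2 = 2.121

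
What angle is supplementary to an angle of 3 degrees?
Supplementary angles sum to 180 degrees.
Other angle = 180 - 3
Other angle = 177 degrees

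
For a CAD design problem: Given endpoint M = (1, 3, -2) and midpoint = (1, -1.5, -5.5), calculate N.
N = (2×1 - 1, 2×(-1.5) - 3, 2×(-5.5) - (-2)) = (1, -6, -9)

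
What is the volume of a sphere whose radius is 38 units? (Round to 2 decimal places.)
Volume = (4/3) * pi * r³
Volume = (4/3) * pi * 38³
Volume = (4/3) * pi * 54872
Volume = 229847.30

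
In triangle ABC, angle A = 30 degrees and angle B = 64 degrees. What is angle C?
Sum of angles in a triangle = 180 degrees
Third angle = 180 - 30 - 64
Third angle = 86 degrees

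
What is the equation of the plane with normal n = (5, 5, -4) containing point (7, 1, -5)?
d = n·P = (5)(7) + (5)(1) + (-4)(-5) = 60
Plane: 5x + 5y - 4z = 60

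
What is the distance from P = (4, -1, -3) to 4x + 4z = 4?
d = |4(4) + 0(-1) + 4(-3) - (4)| / √(4² + 0² + 4²) = 0/√32 = 0.0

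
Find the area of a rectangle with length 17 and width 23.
Area = length * width
Area = 17 * 23
Area = 391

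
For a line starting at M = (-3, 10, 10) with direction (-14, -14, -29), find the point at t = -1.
P(-1) = (-3 + (-14)(-1), 10 + (-14)(-1), 10 + (-29)(-1)) = (11, 24, 39)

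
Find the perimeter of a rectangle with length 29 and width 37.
Perimeter = 2 * (length + width)
Perimeter = 2 * (29 + 37)
Perimeter = 2 * 66
Perimeter = 132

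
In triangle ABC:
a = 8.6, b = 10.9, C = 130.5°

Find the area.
Using A = ½ab·sin(C):
A = ½·8.6·10.9·sin(130.5°) = ½·93.74·0.760406 = 35.64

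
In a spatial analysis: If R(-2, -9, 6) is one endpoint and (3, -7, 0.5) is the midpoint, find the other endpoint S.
S = (2×3 - (-2), 2×(-7) - (-9), 2×0.5 - 6) = (8, -5, -5)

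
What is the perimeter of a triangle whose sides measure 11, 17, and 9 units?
Perimeter = sum of all sides
Perimeter = 11 + 17 + 9
Perimeter = 37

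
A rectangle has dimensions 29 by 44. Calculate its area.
Area = length * width
Area = 29 * 44
Area = 1276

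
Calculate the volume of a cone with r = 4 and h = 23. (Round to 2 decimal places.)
Volume = (1/3) * pi * r² * h
Volume = (1/3) * pi * 4² * 23
Volume = (1/3) * pi * 16 * 23
Volume = (1/3) * pi * 368
Volume = 385.37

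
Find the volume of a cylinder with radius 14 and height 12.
Volume = pi * r² * h
Volume = pi * 14² * 12
Volume = pi * 196 * 12
Volume = pi * 2352
Volume = 7389.03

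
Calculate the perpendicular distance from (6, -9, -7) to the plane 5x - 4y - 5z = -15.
d = |5(6) + (-4)(-9) + (-5)(-7) - (-15)| / √(5² + (-4)² + (-5)²) = 116/√66 = 14.28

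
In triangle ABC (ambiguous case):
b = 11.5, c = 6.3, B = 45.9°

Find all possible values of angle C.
sin(C)/c = sin(B)/b  →  sin(C) = c·sin(B)/b = 6.3·sin(45.9°)/11.5 = 0.393408
C₁ = arcsin(0.393408) = 23.17°,  C₂ = 180° - C₁ = 156.83°
Check C₂: A = 180° - 45.9° - 156.83° = -22.73° ≤ 0, rejected
C = 23.17° (one solution)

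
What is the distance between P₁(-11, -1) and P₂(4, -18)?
Using the distance formula: d = sqrt((x₂-x₁)² + (y₂-y₁)²)
dx = 4 - (-11) = 15
dy = (-18) - (-1) = -17
d = sqrt(15² + (-17)²) = sqrt(225 + 289) = sqrt(514) = 22.67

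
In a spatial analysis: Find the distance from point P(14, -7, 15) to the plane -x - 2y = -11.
d = |(-1)(14) + (-2)(-7) + 0(15) - (-11)| / √((-1)² + (-2)² + 0²) = 11/√5 = 4.919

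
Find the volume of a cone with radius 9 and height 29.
Volume = (1/3) * pi * r² * h
Volume = (1/3) * pi * 9² * 29
Volume = (1/3) * pi * 81 * 29
Volume = (1/3) * pi * 2349
Volume = 2459.87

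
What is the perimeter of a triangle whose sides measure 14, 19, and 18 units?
Perimeter = sum of all sides
Perimeter = 14 + 19 + 18
Perimeter = 51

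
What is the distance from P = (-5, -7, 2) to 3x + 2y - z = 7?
d = |3(-5) + 2(-7) + (-1)(2) - (7)| / √(3² + 2² + (-1)²) = 38/√14 = 10.16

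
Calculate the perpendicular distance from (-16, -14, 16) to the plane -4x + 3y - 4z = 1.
d = |(-4)(-16) + 3(-14) + (-4)(16) - (1)| / √((-4)² + 3² + (-4)²) = 43/√41 = 6.715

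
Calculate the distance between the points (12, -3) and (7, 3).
Using the distance formula: d = sqrt((x₂-x₁)² + (y₂-y₁)²)
dx = 7 - 12 = -5
dy = 3 - (-3) = 6
d = sqrt((-5)² + 6²) = sqrt(25 + 36) = sqrt(61) = 7.81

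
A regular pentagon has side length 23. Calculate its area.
For a regular 5-gon with side length s = 23:
Apothem a = s / (2*tan(pi/5)) = 23 / (2*tan(pi/5)) ≈ 15.8284
Perimeter P = 5 * 23 = 115
Area = (1/2) * P * a = (1/2) * 115 * 15.8284 = 910.13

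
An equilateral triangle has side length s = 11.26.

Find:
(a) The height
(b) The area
(a) Height h = s·√3/2 = 11.26·√3/2 = 9.751
(b) Area = (√3/4)·s² = (√3/4)·11.26² = (√3/4)·126.788 = 54.9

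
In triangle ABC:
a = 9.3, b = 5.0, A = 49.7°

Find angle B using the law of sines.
sin(B)/b = sin(A)/a
sin(B) = b·sin(A)/a = 5.0·sin(49.7°)/9.3 = 0.410037
B = arcsin(0.410037) = 24.21°  (b ≤ a, so B ≤ A and the acute solution is unique)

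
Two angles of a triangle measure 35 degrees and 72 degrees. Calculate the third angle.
Sum of angles in a triangle = 180 degrees
Third angle = 180 - 35 - 72
Third angle = 73 degrees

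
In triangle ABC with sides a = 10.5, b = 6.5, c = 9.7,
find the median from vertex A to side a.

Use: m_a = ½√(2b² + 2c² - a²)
m_a = ½√(2·6.5² + 2·9.7² - 10.5²)
m_a = ½√(84.5 + 188.18 - 110.25) = ½√162.43 = 6.372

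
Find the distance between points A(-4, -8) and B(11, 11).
Using the distance formula: d = sqrt((x₂-x₁)² + (y₂-y₁)²)
dx = 11 - (-4) = 15
dy = 11 - (-8) = 19
d = sqrt(15² + 19²) = sqrt(225 + 361) = sqrt(586) = 24.21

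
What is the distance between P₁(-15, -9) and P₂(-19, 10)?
Using the distance formula: d = sqrt((x₂-x₁)² + (y₂-y₁)²)
dx = (-19) - (-15) = -4
dy = 10 - (-9) = 19
d = sqrt((-4)² + 19²) = sqrt(16 + 361) = sqrt(377) = 19.42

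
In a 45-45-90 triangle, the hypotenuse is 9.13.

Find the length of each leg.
In a 45-45-90 triangle, hypotenuse = leg·√2  →  leg = hypotenuse/√2
leg = 9.13/√2 = 6.456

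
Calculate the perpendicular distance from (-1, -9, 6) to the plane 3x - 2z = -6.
d = |3(-1) + 0(-9) + (-2)(6) - (-6)| / √(3² + 0² + (-2)²) = 9/√13 = 2.496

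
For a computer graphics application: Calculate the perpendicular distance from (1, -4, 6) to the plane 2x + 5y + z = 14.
d = |2(1) + 5(-4) + 1(6) - (14)| / √(2² + 5² + 1²) = 26/√30 = 4.747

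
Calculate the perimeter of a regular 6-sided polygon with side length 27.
Perimeter = number of sides * side length
Perimeter = 6 * 27
Perimeter = 162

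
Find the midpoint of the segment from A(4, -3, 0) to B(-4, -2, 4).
Midpoint = ((4-4)/2, (-3-2)/2, (0+4)/2) = (0, -2.5, 2)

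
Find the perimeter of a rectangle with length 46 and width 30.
Perimeter = 2 * (length + width)
Perimeter = 2 * (46 + 30)
Perimeter = 2 * 76
Perimeter = 152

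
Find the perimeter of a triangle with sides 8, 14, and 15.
Perimeter = sum of all sides
Perimeter = 8 + 14 + 15
Perimeter = 37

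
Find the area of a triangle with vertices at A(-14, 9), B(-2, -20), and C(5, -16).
Using the coordinate formula: Area = (1/2)|x₁(y₂-y₃) + x₂(y₃-y₁) + x₃(y₁-y₂)|
Area = (1/2)|(-14)((-20)-(-16)) + (-2)((-16)-9) + 5(9-(-20))|
Area = (1/2)|(-14)*(-4) + (-2)*(-25) + 5*29|
Area = (1/2)|56 + 50 + 145|
Area = (1/2)*251 = 125.50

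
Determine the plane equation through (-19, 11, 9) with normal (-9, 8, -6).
d = n·P = (-9)(-19) + (8)(11) + (-6)(9) = 205
Plane: -9x + 8y - 6z = 205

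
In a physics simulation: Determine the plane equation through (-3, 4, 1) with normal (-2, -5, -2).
d = n·P = (-2)(-3) + (-5)(4) + (-2)(1) = -16
Plane: -2x - 5y - 2z = -16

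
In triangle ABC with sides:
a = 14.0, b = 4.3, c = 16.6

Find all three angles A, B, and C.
By the law of cosines:
cos(A) = (b² + c² - a²)/(2bc) = 0.686817  →  A = 46.62°
cos(B) = (a² + c² - b²)/(2ac) = 0.974763  →  B = 12.9°
cos(C) = (a² + b² - c²)/(2ab) = -0.507226  →  C = 120.5°
Check: A + B + C = 180.0° ✓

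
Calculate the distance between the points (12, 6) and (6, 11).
Using the distance formula: d = sqrt((x₂-x₁)² + (y₂-y₁)²)
dx = 6 - 12 = -6
dy = 11 - 6 = 5
d = sqrt((-6)² + 5²) = sqrt(36 + 25) = sqrt(61) = 7.81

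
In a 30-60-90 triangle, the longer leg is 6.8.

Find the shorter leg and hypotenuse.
In a 30-60-90 triangle, sides are in ratio 1 : √3 : 2.
Long leg = short leg·√3  →  short leg = 6.8/√3 = 3.926
Hypotenuse = 2·(short leg) = 2·6.8/√3 = 7.852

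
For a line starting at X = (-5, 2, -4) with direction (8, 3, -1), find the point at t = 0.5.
P(0.5) = (-5 + 8(0.5), 2 + 3(0.5), -4 + (-1)(0.5)) = (-1, 3.5, -4.5)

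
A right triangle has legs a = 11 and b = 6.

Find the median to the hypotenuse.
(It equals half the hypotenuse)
Hypotenuse c = √(11² + 6²) = √157 = 12.53
Median to hypotenuse = c/2 = 6.265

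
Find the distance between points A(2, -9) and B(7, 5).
Using the distance formula: d = sqrt((x₂-x₁)² + (y₂-y₁)²)
dx = 7 - 2 = 5
dy = 5 - (-9) = 14
d = sqrt(5² + 14²) = sqrt(25 + 196) = sqrt(221) = 14.87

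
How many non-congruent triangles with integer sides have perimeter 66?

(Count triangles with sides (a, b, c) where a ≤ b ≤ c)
With a ≤ b ≤ c and a + b + c = 66, the triangle inequality a + b > c gives c < 66/2, so c ≤ 32.
Iterate a from 1 to ⌊p/3⌋ = 22; for each a, b ranges from a to ⌊(p−a)/2⌋ with c = p − a − b, keeping only c ≥ b.
Triples: (2, 32, 32), (3, 31, 32), (4, 30, 32), …
Count = 91 triangles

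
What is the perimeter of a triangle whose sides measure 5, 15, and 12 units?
Perimeter = sum of all sides
Perimeter = 5 + 15 + 12
Perimeter = 32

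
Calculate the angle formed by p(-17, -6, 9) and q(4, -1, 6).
p·q = -8, |p|² = 406, |q|² = 53
cos θ = -8/√21518 ≈ -0.05454
θ ≈ 93.13°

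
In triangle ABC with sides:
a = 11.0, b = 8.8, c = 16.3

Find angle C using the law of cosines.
cos(C) = (a² + b² - c²)/(2ab)
cos(C) = (11.0² + 8.8² - 16.3²)/(2·11.0·8.8) = -67.25/193.6 = -0.347366
C = arccos(-0.347366) = 110.3°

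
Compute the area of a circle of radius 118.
Area = pi * r²
Area = pi * 118²
Area = pi * 13924
Area = 43743.54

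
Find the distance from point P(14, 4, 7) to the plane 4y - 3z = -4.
d = |0(14) + 4(4) + (-3)(7) - (-4)| / √(0² + 4² + (-3)²) = 1/√25 = 0.2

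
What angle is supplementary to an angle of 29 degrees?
Supplementary angles sum to 180 degrees.
Other angle = 180 - 29
Other angle = 151 degrees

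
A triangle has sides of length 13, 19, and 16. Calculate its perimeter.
Perimeter = sum of all sides
Perimeter = 13 + 19 + 16
Perimeter = 48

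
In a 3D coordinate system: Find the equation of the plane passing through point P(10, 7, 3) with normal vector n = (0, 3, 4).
d = n·P = (0)(10) + (3)(7) + (4)(3) = 33
Plane: 3y + 4z = 33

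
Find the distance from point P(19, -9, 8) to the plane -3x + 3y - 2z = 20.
d = |(-3)(19) + 3(-9) + (-2)(8) - (20)| / √((-3)² + 3² + (-2)²) = 120/√22 = 25.58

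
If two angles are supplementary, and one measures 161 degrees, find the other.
Supplementary angles sum to 180 degrees.
Other angle = 180 - 161
Other angle = 19 degrees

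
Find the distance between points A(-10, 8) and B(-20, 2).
Using the distance formula: d = sqrt((x₂-x₁)² + (y₂-y₁)²)
dx = (-20) - (-10) = -10
dy = 2 - 8 = -6
d = sqrt((-10)² + (-6)²) = sqrt(100 + 36) = sqrt(136) = 11.66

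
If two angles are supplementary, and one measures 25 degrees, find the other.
Supplementary angles sum to 180 degrees.
Other angle = 180 - 25
Other angle = 155 degrees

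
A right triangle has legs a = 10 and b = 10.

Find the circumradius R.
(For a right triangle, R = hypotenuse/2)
Hypotenuse c = √(10² + 10²) = √200 = 14.1421
R = c/2 = 7.071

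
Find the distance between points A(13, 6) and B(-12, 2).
Using the distance formula: d = sqrt((x₂-x₁)² + (y₂-y₁)²)
dx = (-12) - 13 = -25
dy = 2 - 6 = -4
d = sqrt((-25)² + (-4)²) = sqrt(625 + 16) = sqrt(641) = 25.32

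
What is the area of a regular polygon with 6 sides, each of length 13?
For a regular 6-gon with side length s = 13:
Apothem a = s / (2*tan(pi/6)) = 13 / (2*tan(pi/6)) ≈ 11.2583
Perimeter P = 6 * 13 = 78
Area = (1/2) * P * a = (1/2) * 78 * 11.2583 = 439.07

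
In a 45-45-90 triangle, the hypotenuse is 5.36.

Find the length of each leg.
In a 45-45-90 triangle, hypotenuse = leg·√2  →  leg = hypotenuse/√2
leg = 5.36/√2 = 3.79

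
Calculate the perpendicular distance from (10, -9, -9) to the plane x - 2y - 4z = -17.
d = |1(10) + (-2)(-9) + (-4)(-9) - (-17)| / √(1² + (-2)² + (-4)²) = 81/√21 = 17.68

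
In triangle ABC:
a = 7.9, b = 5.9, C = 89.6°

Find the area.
Using A = ½ab·sin(C):
A = ½·7.9·5.9·sin(89.6°) = ½·46.61·0.999976 = 23.3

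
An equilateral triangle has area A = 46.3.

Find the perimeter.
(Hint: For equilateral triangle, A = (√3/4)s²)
A = (√3/4)s²  →  s² = 4A/√3 = 4·46.3/√3 = 106.925
s = 10.3405
Perimeter = 3s = 31.02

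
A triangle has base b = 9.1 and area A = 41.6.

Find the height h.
A = ½bh  →  h = 2A/b
h = 2·41.6/9.1 = 9.143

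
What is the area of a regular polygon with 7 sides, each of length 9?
For a regular 7-gon with side length s = 9:
Apothem a = s / (2*tan(pi/7)) = 9 / (2*tan(pi/7)) ≈ 9.3443
Perimeter P = 7 * 9 = 63
Area = (1/2) * P * a = (1/2) * 63 * 9.3443 = 294.35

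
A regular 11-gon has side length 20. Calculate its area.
For a regular 11-gon with side length s = 20:
Apothem a = s / (2*tan(pi/11)) = 20 / (2*tan(pi/11)) ≈ 34.0569
Perimeter P = 11 * 20 = 220
Area = (1/2) * P * a = (1/2) * 220 * 34.0569 = 3746.26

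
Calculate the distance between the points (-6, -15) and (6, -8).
Using the distance formula: d = sqrt((x₂-x₁)² + (y₂-y₁)²)
dx = 6 - (-6) = 12
dy = (-8) - (-15) = 7
d = sqrt(12² + 7²) = sqrt(144 + 49) = sqrt(193) = 13.89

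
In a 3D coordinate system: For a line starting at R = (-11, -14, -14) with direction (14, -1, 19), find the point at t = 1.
P(1) = (-11 + 14(1), -14 + (-1)(1), -14 + 19(1)) = (3, -15, 5)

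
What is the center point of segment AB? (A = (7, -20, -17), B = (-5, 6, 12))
Midpoint = ((7-5)/2, (-20+6)/2, (-17+12)/2) = (1, -7, -2.5)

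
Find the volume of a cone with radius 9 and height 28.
Volume = (1/3) * pi * r² * h
Volume = (1/3) * pi * 9² * 28
Volume = (1/3) * pi * 81 * 28
Volume = (1/3) * pi * 2268
Volume = 2375.04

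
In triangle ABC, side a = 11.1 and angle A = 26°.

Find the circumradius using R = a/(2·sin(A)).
R = a/(2·sin(A)) = 11.1/(2·sin(26°))
R = 11.1/(2·0.438371) = 11.1/0.876742 = 12.66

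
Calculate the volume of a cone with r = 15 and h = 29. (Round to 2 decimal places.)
Volume = (1/3) * pi * r² * h
Volume = (1/3) * pi * 15² * 29
Volume = (1/3) * pi * 225 * 29
Volume = (1/3) * pi * 6525
Volume = 6832.96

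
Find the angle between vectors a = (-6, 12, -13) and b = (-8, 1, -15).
a·b = 255, |a|² = 349, |b|² = 290
cos θ = 255/√101210 ≈ 0.8015
θ ≈ 36.72°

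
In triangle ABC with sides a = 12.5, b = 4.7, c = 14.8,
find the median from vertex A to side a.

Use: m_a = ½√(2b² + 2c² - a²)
m_a = ½√(2·4.7² + 2·14.8² - 12.5²)
m_a = ½√(44.18 + 438.08 - 156.25) = ½√326.01 = 9.028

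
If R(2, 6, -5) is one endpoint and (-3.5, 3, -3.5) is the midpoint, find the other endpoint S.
S = (2×(-3.5) - 2, 2×3 - 6, 2×(-3.5) - (-5)) = (-9, 0, -2)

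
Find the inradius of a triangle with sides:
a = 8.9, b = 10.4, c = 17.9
s = (a+b+c)/2 = (8.9+10.4+17.9)/2 = 18.6
Area = √(s(s-a)(s-b)(s-c)) = √(18.6·9.7·8.2·0.7) = 32.1809
r = Area/s = 32.1809/18.6 = 1.73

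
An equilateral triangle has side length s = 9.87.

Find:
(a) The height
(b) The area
(a) Height h = s·√3/2 = 9.87·√3/2 = 8.548
(b) Area = (√3/4)·s² = (√3/4)·9.87² = (√3/4)·97.4169 = 42.18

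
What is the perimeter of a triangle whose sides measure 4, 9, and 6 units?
Perimeter = sum of all sides
Perimeter = 4 + 9 + 6
Perimeter = 19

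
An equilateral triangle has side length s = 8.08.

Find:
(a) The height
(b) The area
(a) Height h = s·√3/2 = 8.08·√3/2 = 6.997
(b) Area = (√3/4)·s² = (√3/4)·8.08² = (√3/4)·65.2864 = 28.27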